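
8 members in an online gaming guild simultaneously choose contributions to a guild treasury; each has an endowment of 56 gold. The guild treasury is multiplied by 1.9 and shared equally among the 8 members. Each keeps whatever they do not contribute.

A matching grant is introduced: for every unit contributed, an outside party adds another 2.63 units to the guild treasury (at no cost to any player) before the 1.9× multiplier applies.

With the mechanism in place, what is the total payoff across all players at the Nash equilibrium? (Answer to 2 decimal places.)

448.00 gold

Even with the mechanism, each unit contributed returns only 1.9 × 3.63 / 8 = 0.8621 per unit of net cost, so contributing nothing is still dominant.
Everyone keeps their endowment and the group total is 8 × 56 = 448.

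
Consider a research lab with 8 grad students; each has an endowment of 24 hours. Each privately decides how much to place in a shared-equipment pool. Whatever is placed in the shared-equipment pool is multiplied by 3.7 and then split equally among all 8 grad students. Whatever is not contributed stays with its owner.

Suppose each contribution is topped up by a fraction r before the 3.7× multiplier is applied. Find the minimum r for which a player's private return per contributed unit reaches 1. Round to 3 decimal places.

With matching at rate r, one contributed unit becomes (1 + r) in the shared-equipment pool and returns 3.7 × (1 + r) / 8 to the contributor.
Setting this equal to 1: 1 + r = 8/3.7 = 2.1622.
So the minimum matching rate is r = 2.1622 − 1 = 1.162.

1.162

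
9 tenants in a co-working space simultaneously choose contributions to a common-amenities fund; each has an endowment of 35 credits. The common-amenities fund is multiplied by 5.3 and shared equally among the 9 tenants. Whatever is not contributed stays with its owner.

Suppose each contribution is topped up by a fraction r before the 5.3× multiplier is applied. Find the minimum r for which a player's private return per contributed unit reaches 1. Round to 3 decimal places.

With matching at rate r, one contributed unit becomes (1 + r) in the common-amenities fund and returns 5.3 × (1 + r) / 9 to the contributor.
Setting this equal to 1: 1 + r = 9/5.3 = 1.6981.
So the minimum matching rate is r = 1.6981 − 1 = 0.698.

0.698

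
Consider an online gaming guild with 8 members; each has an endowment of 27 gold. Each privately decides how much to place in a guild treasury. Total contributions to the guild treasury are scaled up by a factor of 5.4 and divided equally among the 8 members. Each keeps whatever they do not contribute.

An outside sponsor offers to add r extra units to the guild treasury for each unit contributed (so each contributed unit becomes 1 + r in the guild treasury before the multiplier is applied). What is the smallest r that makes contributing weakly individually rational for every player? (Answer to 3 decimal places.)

0.481

With matching at rate r, one contributed unit becomes (1 + r) in the guild treasury and returns 5.4 × (1 + r) / 8 to the contributor.
Setting this equal to 1: 1 + r = 8/5.4 = 1.4815.
So the minimum matching rate is r = 1.4815 − 1 = 0.481.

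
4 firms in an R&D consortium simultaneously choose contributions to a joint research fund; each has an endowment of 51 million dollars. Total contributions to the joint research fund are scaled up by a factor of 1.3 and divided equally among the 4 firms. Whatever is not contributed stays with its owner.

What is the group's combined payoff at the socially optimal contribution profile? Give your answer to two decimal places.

Each contributed unit returns 1.300 to the group as a whole (0.3250 to each of 4 players), which exceeds 1, so the social optimum is full contribution: group total = 1.300 × 204 = 265.20.

265.20 million dollars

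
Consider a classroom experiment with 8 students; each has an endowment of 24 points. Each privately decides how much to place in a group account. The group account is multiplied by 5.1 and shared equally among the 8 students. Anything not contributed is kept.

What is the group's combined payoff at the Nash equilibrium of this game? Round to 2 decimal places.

Each contributed unit returns 5.1/8 = 0.6375 to its contributor — below 1 — so contributing 0 is dominant for every player. At the Nash equilibrium everyone keeps their 24, and the group total is 8 × 24 = 192.

192.00 points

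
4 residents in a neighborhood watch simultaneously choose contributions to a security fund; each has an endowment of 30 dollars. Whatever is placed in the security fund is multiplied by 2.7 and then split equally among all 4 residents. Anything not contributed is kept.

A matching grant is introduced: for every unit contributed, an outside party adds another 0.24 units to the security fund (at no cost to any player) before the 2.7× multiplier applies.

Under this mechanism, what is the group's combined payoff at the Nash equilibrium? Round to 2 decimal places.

120.00 dollars

The effective private return is 2.7 × 1.24 / 4 = 0.8370, which is still under 1, so the mechanism doesn't change anyone's dominant strategy: zero contribution.
At the Nash equilibrium no one contributes; group total payoff = 4 × 30 = 120.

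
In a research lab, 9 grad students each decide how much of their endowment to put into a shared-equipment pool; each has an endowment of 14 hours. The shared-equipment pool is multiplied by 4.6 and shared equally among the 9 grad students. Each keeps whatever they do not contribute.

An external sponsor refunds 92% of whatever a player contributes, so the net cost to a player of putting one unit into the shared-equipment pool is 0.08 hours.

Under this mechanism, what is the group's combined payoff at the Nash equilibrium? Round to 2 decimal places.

695.52 hours

With the mechanism, a contributed unit returns (4.6/9) / 0.08 = 6.3889 per unit of net cost to the contributor — now above 1 — so contributing fully is weakly dominant for every player.
At the Nash equilibrium everyone contributes 14. Group total payoff = 9 × (14 × 0.92 + 4.6 × 14) = 695.52.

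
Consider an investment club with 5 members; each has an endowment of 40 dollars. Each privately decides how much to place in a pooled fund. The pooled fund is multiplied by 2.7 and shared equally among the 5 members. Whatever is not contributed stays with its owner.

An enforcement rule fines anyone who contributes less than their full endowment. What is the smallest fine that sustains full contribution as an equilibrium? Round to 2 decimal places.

18.40 dollars

Given the others contribute fully, the best deviation is to contribute 0 (any partial contribution still incurs the fine and gives up units whose private return 0.5400 is below 1).
Deviating from 40 to 0 saves 40 dollars but forfeits the deviator's share of the drop in the pooled fund: 2.7/5 × 40 = 21.60.
So the deviation gain is 40 − 21.60 = 18.40, and the fine must be at least 18.40 dollars to wipe it out.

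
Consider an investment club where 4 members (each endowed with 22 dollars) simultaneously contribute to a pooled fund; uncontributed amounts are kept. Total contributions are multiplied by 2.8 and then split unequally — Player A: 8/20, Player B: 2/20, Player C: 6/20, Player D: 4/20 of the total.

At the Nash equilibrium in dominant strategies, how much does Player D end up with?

Player j's private return per contributed unit is 2.8 × (j's share). Contributing is weakly dominant for j when that share is at least 1/2.8 = 0.3571, and contributing 0 is dominant otherwise.
Only Player A (8/20) clears that bar, contributing 22; the remaining 3 contribute 0. Total contributed: 22.
Player D keeps 22 and receives 2.8 × 22 × 4/20 = 12.32 from the pooled fund, for a payoff of 34.32.

34.32 dollars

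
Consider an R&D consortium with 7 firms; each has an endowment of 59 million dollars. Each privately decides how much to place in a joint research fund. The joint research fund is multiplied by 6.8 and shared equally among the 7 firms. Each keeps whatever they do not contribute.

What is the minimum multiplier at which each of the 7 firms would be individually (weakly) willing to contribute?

7

A contributed unit returns (multiplier)/7 to its contributor.
This reaches 1 exactly when the multiplier is 7.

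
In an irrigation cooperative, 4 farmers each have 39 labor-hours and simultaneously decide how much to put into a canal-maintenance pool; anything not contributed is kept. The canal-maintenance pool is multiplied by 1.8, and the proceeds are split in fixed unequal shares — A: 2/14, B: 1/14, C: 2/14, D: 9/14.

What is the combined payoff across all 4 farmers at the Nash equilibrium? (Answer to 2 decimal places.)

187.20 labor-hours

For player j, contributing a unit is worthwhile iff 1.8 × (j's share) ≥ 1, i.e. iff j's share is at least 0.5556.
D alone (share 9/14) is above the threshold, contributing 39; the remaining 3 contribute 0. Total contributed: 39.
The canal-maintenance pool pays out 1.8 × 39 = 70.20 in total (split across the unequal shares, but the aggregate is all that matters for the group sum).
The 3 free-riders keep 39 each, adding 117. Group total = 117 + 70.20 = 187.20.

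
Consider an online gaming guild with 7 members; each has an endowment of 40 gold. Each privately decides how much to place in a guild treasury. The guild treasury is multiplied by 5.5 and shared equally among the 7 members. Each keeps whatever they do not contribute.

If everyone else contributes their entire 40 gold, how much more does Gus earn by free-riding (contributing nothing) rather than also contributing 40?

Switching from a contribution of 40 to 0 lets Gus keep an extra 40 gold, but lowers the guild treasury by 40, which costs Gus their own share of that drop: 5.5/7 × 40 = 31.43.
Net gain = 40 − 31.43 = 8.57. The private return per contributed unit (0.7857) is below 1, so free-riding is indeed the best response regardless of what the others do.

8.57 gold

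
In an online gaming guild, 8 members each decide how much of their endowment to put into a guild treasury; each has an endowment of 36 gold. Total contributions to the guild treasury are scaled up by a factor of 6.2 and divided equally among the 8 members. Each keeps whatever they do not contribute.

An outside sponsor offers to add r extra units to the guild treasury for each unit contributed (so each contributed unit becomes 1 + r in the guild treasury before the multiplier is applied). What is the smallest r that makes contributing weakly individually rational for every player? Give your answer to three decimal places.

0.290

With matching at rate r, one contributed unit becomes (1 + r) in the guild treasury and returns 6.2 × (1 + r) / 8 to the contributor.
Setting this equal to 1: 1 + r = 8/6.2 = 1.2903.
So the minimum matching rate is r = 1.2903 − 1 = 0.290.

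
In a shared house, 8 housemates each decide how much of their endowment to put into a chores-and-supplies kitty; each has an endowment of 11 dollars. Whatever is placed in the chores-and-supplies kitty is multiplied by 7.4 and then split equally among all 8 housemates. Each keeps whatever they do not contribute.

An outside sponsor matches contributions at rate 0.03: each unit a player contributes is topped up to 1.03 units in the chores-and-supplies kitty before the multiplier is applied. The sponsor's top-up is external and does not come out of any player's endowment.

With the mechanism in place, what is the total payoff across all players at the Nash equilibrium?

88.00 dollars

With the mechanism, a contributed unit returns 7.4 × 1.03 / 8 = 0.9528 per unit of net cost — still below 1 — so contributing 0 remains dominant for every player.
Everyone keeps their endowment and the group total is 8 × 11 = 88.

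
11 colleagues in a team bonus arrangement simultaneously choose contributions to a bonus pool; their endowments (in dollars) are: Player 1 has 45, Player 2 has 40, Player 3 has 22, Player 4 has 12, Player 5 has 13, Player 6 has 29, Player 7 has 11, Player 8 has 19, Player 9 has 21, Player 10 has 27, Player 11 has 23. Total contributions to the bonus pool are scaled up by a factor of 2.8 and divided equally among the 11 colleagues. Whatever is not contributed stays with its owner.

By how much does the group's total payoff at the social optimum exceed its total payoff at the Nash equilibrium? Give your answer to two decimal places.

471.60 dollars

The private return per contributed unit is 2.8/11 = 0.2545 < 1 for every player regardless of endowment, so the Nash equilibrium is zero contribution and the group total is Σ E_j = 45 + 40 + 22 + 12 + 13 + 29 + 11 + 19 + 21 + 27 + 23 = 262.
Each contributed unit returns 2.800 to the group, so the social optimum is full contribution by everyone: group total = 2.800 × 262 = 733.60.
Efficiency loss = (2.800 − 1) × 262 = 471.60.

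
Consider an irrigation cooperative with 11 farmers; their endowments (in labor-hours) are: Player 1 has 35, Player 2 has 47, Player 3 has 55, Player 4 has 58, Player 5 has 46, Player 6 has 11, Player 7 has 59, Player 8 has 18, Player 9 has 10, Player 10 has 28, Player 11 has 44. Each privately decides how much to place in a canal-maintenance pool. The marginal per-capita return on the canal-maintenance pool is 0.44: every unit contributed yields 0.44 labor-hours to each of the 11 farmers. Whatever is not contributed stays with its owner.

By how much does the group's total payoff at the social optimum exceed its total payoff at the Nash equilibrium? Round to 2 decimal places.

1578.24 labor-hours

The private return per contributed unit is 0.44 < 1 for everyone, so the Nash equilibrium is zero contribution and the group total is Σ E_j = 35 + 47 + 55 + 58 + 46 + 11 + 59 + 18 + 10 + 28 + 44 = 411.
Each contributed unit returns 4.840 to the group, so the social optimum is full contribution by everyone: group total = 4.840 × 411 = 1989.24.
Efficiency loss = (4.840 − 1) × 411 = 1578.24.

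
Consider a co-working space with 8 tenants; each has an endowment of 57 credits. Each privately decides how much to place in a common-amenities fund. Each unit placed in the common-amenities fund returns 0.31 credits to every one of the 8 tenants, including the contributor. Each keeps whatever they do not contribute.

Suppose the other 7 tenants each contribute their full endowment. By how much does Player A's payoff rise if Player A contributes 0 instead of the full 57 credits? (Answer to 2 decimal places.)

Switching from a contribution of 57 to 0 lets Player A keep an extra 57 credits, but lowers the common-amenities fund by 57, which costs Player A their own share of that drop: 0.31 × 57 = 17.67.
Net gain = 57 − 17.67 = 39.33. The private return per contributed unit (0.31) is below 1, so free-riding is indeed the best response regardless of what the others do.

39.33 credits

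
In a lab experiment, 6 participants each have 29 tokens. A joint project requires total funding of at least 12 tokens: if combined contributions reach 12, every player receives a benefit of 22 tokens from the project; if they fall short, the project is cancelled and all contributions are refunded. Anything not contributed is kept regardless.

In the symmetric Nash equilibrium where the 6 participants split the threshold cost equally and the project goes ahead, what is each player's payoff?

49 tokens

Equal share of the threshold: 12/6 = 2.
At this profile no one gains by cutting their contribution: any cut drops the total below 12, the project is cancelled, contributions are refunded, and the deviator ends with 29, which is less than 29 − 2 + 22 = 49. Contributing more than 2 just wastes the excess. So contributing exactly 2 is a best response.
Each player's payoff: 29 − 2 + 22 = 49.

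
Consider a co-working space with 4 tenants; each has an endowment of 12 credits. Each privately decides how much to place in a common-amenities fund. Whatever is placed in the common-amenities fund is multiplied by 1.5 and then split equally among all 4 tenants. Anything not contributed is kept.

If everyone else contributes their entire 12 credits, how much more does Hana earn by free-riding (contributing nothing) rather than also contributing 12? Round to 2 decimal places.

7.50 credits

Switching from a contribution of 12 to 0 lets Hana keep an extra 12 credits, but lowers the common-amenities fund by 12, which costs Hana their own share of that drop: 1.5/4 × 12 = 4.50.
Net gain = 12 − 4.50 = 7.50. The private return per contributed unit (0.3750) is below 1, so free-riding is indeed the best response regardless of what the others do.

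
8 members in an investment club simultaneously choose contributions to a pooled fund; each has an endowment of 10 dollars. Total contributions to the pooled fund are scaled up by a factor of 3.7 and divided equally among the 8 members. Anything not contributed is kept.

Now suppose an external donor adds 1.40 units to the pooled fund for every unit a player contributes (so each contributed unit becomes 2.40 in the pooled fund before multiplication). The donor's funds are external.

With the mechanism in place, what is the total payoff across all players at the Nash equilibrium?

Under the mechanism each unit contributed yields 3.7 × 2.40 / 8 = 1.1100 back to its contributor per unit of net cost, which exceeds 1, making full contribution the dominant choice for everyone.
So the Nash equilibrium is full contribution by all 8; the group earns 3.7 × 2.40 × 80 = 710.40.

710.40 dollars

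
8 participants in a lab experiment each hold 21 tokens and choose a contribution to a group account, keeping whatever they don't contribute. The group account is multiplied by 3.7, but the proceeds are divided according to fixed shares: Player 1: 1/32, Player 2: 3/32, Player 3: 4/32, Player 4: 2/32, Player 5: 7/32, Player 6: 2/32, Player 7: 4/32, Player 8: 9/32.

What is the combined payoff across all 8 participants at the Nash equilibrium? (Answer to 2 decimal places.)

Player j's private return per contributed unit is 3.7 × (j's share). Contributing is weakly dominant for j when that share is at least 1/3.7 = 0.2703, and contributing 0 is dominant otherwise.
Player 8 alone (share 9/32) is above the threshold, contributing 21; the remaining 7 contribute 0. Total contributed: 21.
The group account pays out 3.7 × 21 = 77.70 in total (split across the unequal shares, but the aggregate is all that matters for the group sum).
The 7 free-riders keep 21 each, adding 147. Group total = 147 + 77.70 = 224.70.

224.70 tokens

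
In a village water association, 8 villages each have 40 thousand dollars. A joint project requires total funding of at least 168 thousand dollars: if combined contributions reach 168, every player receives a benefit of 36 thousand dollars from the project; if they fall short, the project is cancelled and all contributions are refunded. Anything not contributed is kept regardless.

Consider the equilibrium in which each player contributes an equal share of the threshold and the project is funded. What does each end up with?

Equal share of the threshold: 168/8 = 21.
At this profile no one gains by cutting their contribution: any cut drops the total below 168, the project is cancelled, contributions are refunded, and the deviator ends with 40, which is less than 40 − 21 + 36 = 55. Contributing more than 21 just wastes the excess. So contributing exactly 21 is a best response.
Each player's payoff: 40 − 21 + 36 = 55.

55 thousand dollars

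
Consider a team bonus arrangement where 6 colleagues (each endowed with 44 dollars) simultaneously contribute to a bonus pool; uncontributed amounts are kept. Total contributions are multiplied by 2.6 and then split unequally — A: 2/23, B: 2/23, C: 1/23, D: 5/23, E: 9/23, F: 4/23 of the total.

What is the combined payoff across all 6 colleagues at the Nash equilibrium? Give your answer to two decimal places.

For player j, contributing a unit is worthwhile iff 2.6 × (j's share) ≥ 1, i.e. iff j's share is at least 0.3846.
The only share above 0.3846 is E's 9/23, contributing 44; the remaining 5 contribute 0. Total contributed: 44.
The bonus pool pays out 2.6 × 44 = 114.40 in total (split across the unequal shares, but the aggregate is all that matters for the group sum).
The 5 free-riders keep 44 each, adding 220. Group total = 220 + 114.40 = 334.40.

334.40 dollars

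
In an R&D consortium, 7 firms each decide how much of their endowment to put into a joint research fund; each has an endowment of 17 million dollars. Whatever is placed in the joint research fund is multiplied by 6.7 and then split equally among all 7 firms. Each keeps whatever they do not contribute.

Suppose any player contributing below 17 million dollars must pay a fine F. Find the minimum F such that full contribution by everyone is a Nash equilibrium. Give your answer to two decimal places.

0.73 million dollars

Given the others contribute fully, the best deviation is to contribute 0 (any partial contribution still incurs the fine and gives up units whose private return 0.9571 is below 1).
Deviating from 17 to 0 saves 17 million dollars but forfeits the deviator's share of the drop in the joint research fund: 6.7/7 × 17 = 16.27.
So the deviation gain is 17 − 16.27 = 0.73, and the fine must be at least 0.73 million dollars to wipe it out.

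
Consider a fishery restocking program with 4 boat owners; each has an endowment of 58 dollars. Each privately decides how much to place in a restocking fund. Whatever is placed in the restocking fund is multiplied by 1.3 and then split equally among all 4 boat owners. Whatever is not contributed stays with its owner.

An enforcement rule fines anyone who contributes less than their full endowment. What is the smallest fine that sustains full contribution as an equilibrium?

Given the others contribute fully, the best deviation is to contribute 0 (any partial contribution still incurs the fine and gives up units whose private return 0.3250 is below 1).
Deviating from 58 to 0 saves 58 dollars but forfeits the deviator's share of the drop in the restocking fund: 1.3/4 × 58 = 18.85.
So the deviation gain is 58 − 18.85 = 39.15, and the fine must be at least 39.15 dollars to wipe it out.

39.15 dollars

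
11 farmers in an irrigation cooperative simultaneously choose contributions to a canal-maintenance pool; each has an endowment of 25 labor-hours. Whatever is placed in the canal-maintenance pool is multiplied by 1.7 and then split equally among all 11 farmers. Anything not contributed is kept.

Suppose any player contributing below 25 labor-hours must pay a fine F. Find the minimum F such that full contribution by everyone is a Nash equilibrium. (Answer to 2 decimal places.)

21.14 labor-hours

Given the others contribute fully, the best deviation is to contribute 0 (any partial contribution still incurs the fine and gives up units whose private return 0.1545 is below 1).
Deviating from 25 to 0 saves 25 labor-hours but forfeits the deviator's share of the drop in the canal-maintenance pool: 1.7/11 × 25 = 3.86.
So the deviation gain is 25 − 3.86 = 21.14, and the fine must be at least 21.14 labor-hours to wipe it out.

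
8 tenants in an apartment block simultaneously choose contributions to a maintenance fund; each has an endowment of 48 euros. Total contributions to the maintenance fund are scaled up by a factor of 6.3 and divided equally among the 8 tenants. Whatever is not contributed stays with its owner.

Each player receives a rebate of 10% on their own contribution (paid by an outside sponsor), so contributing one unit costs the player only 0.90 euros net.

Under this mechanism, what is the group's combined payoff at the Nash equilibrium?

384.00 euros

With the mechanism, a contributed unit returns (6.3/8) / 0.90 = 0.8750 per unit of net cost — still below 1 — so contributing 0 remains dominant for every player.
Everyone keeps their endowment and the group total is 8 × 48 = 384.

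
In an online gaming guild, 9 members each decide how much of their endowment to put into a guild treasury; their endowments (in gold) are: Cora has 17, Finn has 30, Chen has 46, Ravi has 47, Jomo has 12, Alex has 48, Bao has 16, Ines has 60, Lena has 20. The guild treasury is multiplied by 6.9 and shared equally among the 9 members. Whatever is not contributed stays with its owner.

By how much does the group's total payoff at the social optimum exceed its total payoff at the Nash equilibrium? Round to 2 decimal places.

1746.40 gold

The private return per contributed unit is 6.9/9 = 0.7667 < 1 for every player regardless of endowment, so the Nash equilibrium is zero contribution and the group total is Σ E_j = 17 + 30 + 46 + 47 + 12 + 48 + 16 + 60 + 20 = 296.
Each contributed unit returns 6.900 to the group, so the social optimum is full contribution by everyone: group total = 6.900 × 296 = 2042.40.
Efficiency loss = (6.900 − 1) × 296 = 1746.40.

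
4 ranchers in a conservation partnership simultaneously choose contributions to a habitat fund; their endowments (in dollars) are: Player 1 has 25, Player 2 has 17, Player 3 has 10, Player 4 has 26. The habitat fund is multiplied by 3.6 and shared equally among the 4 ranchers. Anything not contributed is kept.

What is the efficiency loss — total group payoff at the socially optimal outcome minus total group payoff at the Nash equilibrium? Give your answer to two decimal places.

202.80 dollars

The private return per contributed unit is 3.6/4 = 0.9000 < 1 for every player regardless of endowment, so the Nash equilibrium is zero contribution and the group total is Σ E_j = 25 + 17 + 10 + 26 = 78.
Each contributed unit returns 3.600 to the group, so the social optimum is full contribution by everyone: group total = 3.600 × 78 = 280.80.
Efficiency loss = (3.600 − 1) × 78 = 202.80.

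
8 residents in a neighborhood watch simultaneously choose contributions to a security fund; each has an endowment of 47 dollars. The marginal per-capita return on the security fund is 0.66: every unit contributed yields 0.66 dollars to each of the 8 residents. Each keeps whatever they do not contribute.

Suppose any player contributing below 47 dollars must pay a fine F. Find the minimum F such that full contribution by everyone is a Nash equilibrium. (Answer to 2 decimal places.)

Given the others contribute fully, the best deviation is to contribute 0 (any partial contribution still incurs the fine and gives up units whose private return 0.66 is below 1).
Deviating from 47 to 0 saves 47 dollars but forfeits the deviator's share of the drop in the security fund: 0.66 × 47 = 31.02.
So the deviation gain is 47 − 31.02 = 15.98, and the fine must be at least 15.98 dollars to wipe it out.

15.98 dollars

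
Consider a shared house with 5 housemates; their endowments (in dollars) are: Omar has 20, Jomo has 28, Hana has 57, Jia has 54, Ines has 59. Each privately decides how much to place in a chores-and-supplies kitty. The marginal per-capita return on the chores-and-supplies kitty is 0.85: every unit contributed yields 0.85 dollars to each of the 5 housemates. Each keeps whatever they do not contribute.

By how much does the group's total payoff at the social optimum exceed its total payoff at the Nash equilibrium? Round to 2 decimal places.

708.50 dollars

The private return per contributed unit is 0.85 < 1 for everyone, so the Nash equilibrium is zero contribution and the group total is Σ E_j = 20 + 28 + 57 + 54 + 59 = 218.
Each contributed unit returns 4.250 to the group, so the social optimum is full contribution by everyone: group total = 4.250 × 218 = 926.50.
Efficiency loss = (4.250 − 1) × 218 = 708.50.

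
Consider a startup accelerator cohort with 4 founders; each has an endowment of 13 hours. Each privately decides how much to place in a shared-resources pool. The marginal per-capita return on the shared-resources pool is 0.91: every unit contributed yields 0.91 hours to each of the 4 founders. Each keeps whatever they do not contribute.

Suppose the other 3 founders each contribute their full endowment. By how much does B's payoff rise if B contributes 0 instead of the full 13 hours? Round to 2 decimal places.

1.17 hours

Switching from a contribution of 13 to 0 lets B keep an extra 13 hours, but lowers the shared-resources pool by 13, which costs B their own share of that drop: 0.91 × 13 = 11.83.
Net gain = 13 − 11.83 = 1.17. The private return per contributed unit (0.91) is below 1, so free-riding is indeed the best response regardless of what the others do.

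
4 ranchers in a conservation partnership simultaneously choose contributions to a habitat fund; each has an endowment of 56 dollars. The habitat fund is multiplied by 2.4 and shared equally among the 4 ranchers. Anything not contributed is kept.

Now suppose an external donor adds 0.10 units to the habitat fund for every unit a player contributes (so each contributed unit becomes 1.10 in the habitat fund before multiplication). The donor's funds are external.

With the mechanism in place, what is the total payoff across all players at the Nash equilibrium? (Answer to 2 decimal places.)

With the mechanism, a contributed unit returns 2.4 × 1.10 / 4 = 0.6600 per unit of net cost — still below 1 — so contributing 0 remains dominant for every player.
At the Nash equilibrium no one contributes; group total payoff = 4 × 56 = 224.

224.00 dollars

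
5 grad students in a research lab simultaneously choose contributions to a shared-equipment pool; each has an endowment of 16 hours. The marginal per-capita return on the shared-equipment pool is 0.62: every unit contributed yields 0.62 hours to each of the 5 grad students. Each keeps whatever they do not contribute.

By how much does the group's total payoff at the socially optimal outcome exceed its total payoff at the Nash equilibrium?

The private return per contributed unit is 0.62 < 1, so contributing 0 is dominant for every player. At the Nash equilibrium everyone keeps their 16, and the group total is 5 × 16 = 80.
Each contributed unit returns 3.100 to the group as a whole (0.62 to each of 5 players), which exceeds 1, so the social optimum is full contribution: group total = 3.100 × 80 = 248.00.
Efficiency loss = 248.00 − 80 = 168.00.

168.00 hours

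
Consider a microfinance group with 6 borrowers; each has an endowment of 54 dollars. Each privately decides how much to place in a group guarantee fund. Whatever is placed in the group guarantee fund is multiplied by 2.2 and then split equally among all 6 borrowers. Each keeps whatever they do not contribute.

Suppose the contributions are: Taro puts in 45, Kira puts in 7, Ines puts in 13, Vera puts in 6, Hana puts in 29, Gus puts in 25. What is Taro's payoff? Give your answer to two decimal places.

Total contributed: 45 + 7 + 13 + 6 + 29 + 25 = 125.
Each receives 2.2 × 125 / 6 = 45.83 from the group guarantee fund.
Taro keeps 54 − 45 = 9, so Taro's payoff is 9 + 45.83 = 54.83.

54.83 dollars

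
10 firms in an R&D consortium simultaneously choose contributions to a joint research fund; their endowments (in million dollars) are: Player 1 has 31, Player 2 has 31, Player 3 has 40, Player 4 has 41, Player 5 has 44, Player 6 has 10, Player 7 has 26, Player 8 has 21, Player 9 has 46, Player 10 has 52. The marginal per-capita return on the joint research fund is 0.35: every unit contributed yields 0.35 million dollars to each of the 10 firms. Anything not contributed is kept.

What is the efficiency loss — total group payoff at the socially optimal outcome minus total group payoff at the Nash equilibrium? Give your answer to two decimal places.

855.00 million dollars

The private return per contributed unit is 0.35 < 1 for everyone, so the Nash equilibrium is zero contribution and the group total is Σ E_j = 31 + 31 + 40 + 41 + 44 + 10 + 26 + 21 + 46 + 52 = 342.
Each contributed unit returns 3.500 to the group, so the social optimum is full contribution by everyone: group total = 3.500 × 342 = 1197.00.
Efficiency loss = (3.500 − 1) × 342 = 855.00.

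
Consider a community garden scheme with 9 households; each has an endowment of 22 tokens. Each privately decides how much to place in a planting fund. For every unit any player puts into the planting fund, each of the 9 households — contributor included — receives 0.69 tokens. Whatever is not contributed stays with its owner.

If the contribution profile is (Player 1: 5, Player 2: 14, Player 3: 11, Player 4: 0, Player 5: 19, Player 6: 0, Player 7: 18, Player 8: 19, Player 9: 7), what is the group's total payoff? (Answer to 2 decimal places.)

682.53 tokens

Total contributed: 5 + 14 + 11 + 0 + 19 + 0 + 18 + 19 + 7 = 93; total kept: 9 × 22 − 93 = 105.
The planting fund pays out 0.69 × 9 × 93 = 577.53 in aggregate.
Group total = 105 + 577.53 = 682.53.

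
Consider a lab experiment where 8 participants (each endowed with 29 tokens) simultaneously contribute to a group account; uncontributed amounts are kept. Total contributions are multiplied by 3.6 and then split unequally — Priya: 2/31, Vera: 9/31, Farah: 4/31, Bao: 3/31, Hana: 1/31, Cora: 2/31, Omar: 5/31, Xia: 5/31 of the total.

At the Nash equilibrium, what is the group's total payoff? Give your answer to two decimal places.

Player j's private return per contributed unit is 3.6 × (j's share). Contributing is weakly dominant for j when that share is at least 1/3.6 = 0.2778, and contributing 0 is dominant otherwise.
The only share above 0.2778 is Vera's 9/31, contributing 29; the remaining 7 contribute 0. Total contributed: 29.
The group account pays out 3.6 × 29 = 104.40 in total (split across the unequal shares, but the aggregate is all that matters for the group sum).
The 7 free-riders keep 29 each, adding 203. Group total = 203 + 104.40 = 307.40.

307.40 tokens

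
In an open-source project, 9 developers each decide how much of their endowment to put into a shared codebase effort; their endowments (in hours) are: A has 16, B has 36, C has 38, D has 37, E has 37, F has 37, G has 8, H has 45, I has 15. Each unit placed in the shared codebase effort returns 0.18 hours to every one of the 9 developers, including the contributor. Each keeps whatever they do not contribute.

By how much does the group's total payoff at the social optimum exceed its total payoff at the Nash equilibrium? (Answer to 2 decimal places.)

166.78 hours

The private return per contributed unit is 0.18 < 1 for everyone, so the Nash equilibrium is zero contribution and the group total is Σ E_j = 16 + 36 + 38 + 37 + 37 + 37 + 8 + 45 + 15 = 269.
Each contributed unit returns 1.620 to the group, so the social optimum is full contribution by everyone: group total = 1.620 × 269 = 435.78.
Efficiency loss = (1.620 − 1) × 269 = 166.78.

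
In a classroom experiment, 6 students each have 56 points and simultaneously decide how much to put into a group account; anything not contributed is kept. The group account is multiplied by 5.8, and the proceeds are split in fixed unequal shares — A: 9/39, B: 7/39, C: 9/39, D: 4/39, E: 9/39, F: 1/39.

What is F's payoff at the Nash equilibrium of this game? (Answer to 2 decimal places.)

A player with share s gets back 5.8·s per unit contributed, so full contribution is dominant for anyone with s > 1/5.8 = 0.1724 and zero contribution is dominant for anyone below.
A, B, C and E are above the threshold, contributing 56 each; the remaining 2 contribute 0. Total contributed: 224.
F keeps 56 and receives 5.8 × 224 × 1/39 = 33.31 from the group account, for a payoff of 89.31.

89.31 points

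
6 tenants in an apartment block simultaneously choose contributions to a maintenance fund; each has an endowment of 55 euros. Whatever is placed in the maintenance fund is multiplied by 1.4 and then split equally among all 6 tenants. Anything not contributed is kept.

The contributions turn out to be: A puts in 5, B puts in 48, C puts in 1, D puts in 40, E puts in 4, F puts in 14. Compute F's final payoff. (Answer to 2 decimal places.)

67.13 euros

Total contributed: 5 + 48 + 1 + 40 + 4 + 14 = 112.
Each receives 1.4 × 112 / 6 = 26.13 from the maintenance fund.
F keeps 55 − 14 = 41, so F's payoff is 41 + 26.13 = 67.13.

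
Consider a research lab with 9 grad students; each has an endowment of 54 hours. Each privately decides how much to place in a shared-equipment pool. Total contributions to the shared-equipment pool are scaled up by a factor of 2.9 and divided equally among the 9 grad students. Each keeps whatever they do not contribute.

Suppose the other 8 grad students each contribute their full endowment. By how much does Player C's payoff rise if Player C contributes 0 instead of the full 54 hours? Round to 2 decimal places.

Switching from a contribution of 54 to 0 lets Player C keep an extra 54 hours, but lowers the shared-equipment pool by 54, which costs Player C their own share of that drop: 2.9/9 × 54 = 17.40.
Net gain = 54 − 17.40 = 36.60. The private return per contributed unit (0.3222) is below 1, so free-riding is indeed the best response regardless of what the others do.

36.60 hours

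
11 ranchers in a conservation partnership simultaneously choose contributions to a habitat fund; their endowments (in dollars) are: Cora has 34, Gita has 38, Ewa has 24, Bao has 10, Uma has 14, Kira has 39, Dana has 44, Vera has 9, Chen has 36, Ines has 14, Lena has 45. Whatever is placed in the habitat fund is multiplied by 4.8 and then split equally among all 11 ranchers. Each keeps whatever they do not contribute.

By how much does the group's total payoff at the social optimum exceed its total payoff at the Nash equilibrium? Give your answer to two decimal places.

1166.60 dollars

The private return per contributed unit is 4.8/11 = 0.4364 < 1 for every player regardless of endowment, so the Nash equilibrium is zero contribution and the group total is Σ E_j = 34 + 38 + 24 + 10 + 14 + 39 + 44 + 9 + 36 + 14 + 45 = 307.
Each contributed unit returns 4.800 to the group, so the social optimum is full contribution by everyone: group total = 4.800 × 307 = 1473.60.
Efficiency loss = (4.800 − 1) × 307 = 1166.60.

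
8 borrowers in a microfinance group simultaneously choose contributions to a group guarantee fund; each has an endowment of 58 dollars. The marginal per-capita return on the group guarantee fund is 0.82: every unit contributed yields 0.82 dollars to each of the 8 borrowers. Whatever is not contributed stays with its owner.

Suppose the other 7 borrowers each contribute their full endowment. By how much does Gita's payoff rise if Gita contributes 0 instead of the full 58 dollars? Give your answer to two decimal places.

10.44 dollars

Switching from a contribution of 58 to 0 lets Gita keep an extra 58 dollars, but lowers the group guarantee fund by 58, which costs Gita their own share of that drop: 0.82 × 58 = 47.56.
Net gain = 58 − 47.56 = 10.44. The private return per contributed unit (0.82) is below 1, so free-riding is indeed the best response regardless of what the others do.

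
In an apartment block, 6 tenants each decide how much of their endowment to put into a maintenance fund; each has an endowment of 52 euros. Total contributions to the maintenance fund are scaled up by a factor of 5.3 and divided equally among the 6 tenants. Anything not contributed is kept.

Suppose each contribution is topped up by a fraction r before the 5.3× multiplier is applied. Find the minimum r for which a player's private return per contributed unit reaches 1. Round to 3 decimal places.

With matching at rate r, one contributed unit becomes (1 + r) in the maintenance fund and returns 5.3 × (1 + r) / 6 to the contributor.
Setting this equal to 1: 1 + r = 6/5.3 = 1.1321.
So the minimum matching rate is r = 1.1321 − 1 = 0.132.

0.132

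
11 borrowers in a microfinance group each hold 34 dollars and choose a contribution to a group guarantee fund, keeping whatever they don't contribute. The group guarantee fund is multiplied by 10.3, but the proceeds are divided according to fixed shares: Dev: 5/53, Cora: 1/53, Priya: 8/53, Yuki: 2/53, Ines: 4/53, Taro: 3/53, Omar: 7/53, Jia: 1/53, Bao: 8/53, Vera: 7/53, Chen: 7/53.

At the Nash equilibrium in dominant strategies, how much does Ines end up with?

A player with share s gets back 10.3·s per unit contributed, so full contribution is dominant for anyone with s > 1/10.3 = 0.0971 and zero contribution is dominant for anyone below.
Priya, Omar, Bao, Vera and Chen are above the threshold, contributing 34 each; the remaining 6 contribute 0. Total contributed: 170.
Ines keeps 34 and receives 10.3 × 170 × 4/53 = 132.15 from the group guarantee fund, for a payoff of 166.15.

166.15 dollars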